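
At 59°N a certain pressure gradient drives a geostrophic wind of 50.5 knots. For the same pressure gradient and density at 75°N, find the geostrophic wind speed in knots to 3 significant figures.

44.8 knots

With the same pressure gradient and density, V_g ∝ 1/f ∝ 1/sin φ.
V₂ = V₁ · sin φ₁ / sin φ₂ = 50.5 × sin 59° / sin 75°
V₂ = 50.5 × 0.8572/0.9659 = 44.8 knots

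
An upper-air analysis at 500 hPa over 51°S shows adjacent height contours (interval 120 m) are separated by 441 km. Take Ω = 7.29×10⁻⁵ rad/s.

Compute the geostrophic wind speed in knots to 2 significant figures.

46 knots

Coriolis parameter at 51°S:
f = 2Ω sin φ = 2 × 7.29×10⁻⁵ × sin 51° = 1.13×10⁻⁴ s⁻¹
Height gradient: |∂Z/∂n| = 120 m / 441000 m = 2.72×10⁻⁴
On a pressure surface, geostrophic balance gives V_g = (g/f)|∂Z/∂n|:
V_g = 9.81 × 2.72×10⁻⁴ / 1.13×10⁻⁴ = 23.6 m/s
Converting: 23.6 m/s × 1.944 = 46 knots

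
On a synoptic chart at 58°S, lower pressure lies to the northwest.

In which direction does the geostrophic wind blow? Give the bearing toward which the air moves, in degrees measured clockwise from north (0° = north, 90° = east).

225°

The pressure-gradient force points toward the northwest (bearing 315°).
Geostrophic balance: in the Southern Hemisphere the Coriolis force deflects motion to the left, so the geostrophic wind blows 90° to the left of the pressure-gradient force (low pressure on the right).
Rotating 315° by 90° counterclockwise gives 225° — the wind blows toward the southwest.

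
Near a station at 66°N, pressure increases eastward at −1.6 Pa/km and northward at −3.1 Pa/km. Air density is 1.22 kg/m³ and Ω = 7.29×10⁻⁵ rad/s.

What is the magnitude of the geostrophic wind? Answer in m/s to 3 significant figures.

21.5 m/s

Coriolis parameter at 66°N:
f = 2Ω sin φ = 2 × 7.29×10⁻⁵ × sin 66° = 1.33×10⁻⁴ s⁻¹
Component geostrophic relations (x east, y north):
u_g = −(1/(fρ)) ∂P/∂y,  v_g = (1/(fρ)) ∂P/∂x
u_g = −(−3.1×10⁻³)/(1.33×10⁻⁴ × 1.22) = 19.1 m/s;  v_g = (−1.6×10⁻³)/(1.33×10⁻⁴ × 1.22) = −9.85 m/s
|V_g| = √(u_g² + v_g²) = 21.5 m/s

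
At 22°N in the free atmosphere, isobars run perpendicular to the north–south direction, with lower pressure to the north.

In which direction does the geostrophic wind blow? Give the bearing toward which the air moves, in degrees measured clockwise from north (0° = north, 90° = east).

090°

The pressure-gradient force points toward the north (bearing 000°).
Geostrophic balance: in the Northern Hemisphere the Coriolis force deflects motion to the right, so the geostrophic wind blows 90° to the right of the pressure-gradient force (low pressure on the left).
Rotating 000° by 90° clockwise gives 090° — the wind blows toward the east.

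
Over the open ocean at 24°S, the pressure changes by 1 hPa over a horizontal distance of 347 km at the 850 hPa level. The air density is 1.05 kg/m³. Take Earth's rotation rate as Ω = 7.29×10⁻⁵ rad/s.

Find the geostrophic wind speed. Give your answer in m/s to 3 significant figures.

4.63 m/s

Coriolis parameter at 24°S:
f = 2Ω sin φ = 2 × 7.29×10⁻⁵ × sin 24° = 5.93×10⁻⁵ s⁻¹
Pressure gradient: |∂P/∂n| = 100 Pa / 347000 m = 2.88×10⁻⁴ Pa/m
Geostrophic balance (pressure-gradient force = Coriolis force):
V_g = (1/(fρ)) |∂P/∂n| = 2.88×10⁻⁴ / (5.93×10⁻⁵ × 1.05) = 4.63 m/s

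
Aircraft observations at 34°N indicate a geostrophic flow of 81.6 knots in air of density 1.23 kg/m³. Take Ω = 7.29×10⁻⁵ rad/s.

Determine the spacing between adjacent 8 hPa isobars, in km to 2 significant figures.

Coriolis parameter at 34°N:
f = 2Ω sin φ = 2 × 7.29×10⁻⁵ × sin 34° = 8.15×10⁻⁵ s⁻¹
Wind speed in SI: 81.6 knots = 42.0 m/s
Geostrophic balance rearranged: |∂P/∂n| = f ρ V_g
|∂P/∂n| = 8.15×10⁻⁵ × 1.23 × 42.0 = 4.21×10⁻³ Pa/m
Isobar spacing: Δn = ΔP/|∂P/∂n| = 800 Pa / 4.21×10⁻³ Pa/m = 190037 m ≈ 190 km

190 km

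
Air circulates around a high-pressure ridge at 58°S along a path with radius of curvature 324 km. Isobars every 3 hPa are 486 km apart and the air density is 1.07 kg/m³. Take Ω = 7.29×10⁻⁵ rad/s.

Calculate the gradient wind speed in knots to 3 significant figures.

Coriolis parameter at 58°S:
f = 2Ω sin φ = 2 × 7.29×10⁻⁵ × sin 58° = 1.24×10⁻⁴ s⁻¹
Pressure gradient: |∂P/∂n| = 300 Pa / 486000 m = 6.17×10⁻⁴ Pa/m
Geostrophic speed: V_g = |∂P/∂n|/(fρ) = 6.17×10⁻⁴/(1.24×10⁻⁴ × 1.07) = 4.67 m/s
Around a high, pressure-gradient force acts outward with centrifugal, so Coriolis balances both:
fV = (1/ρ)|∂P/∂n| + V²/R  →  V² − fR·V + fR·V_g = 0
With fR = 1.24×10⁻⁴ × 324×10³ m = 40.1 m/s:
V = [fR − √((fR)² − 4 fR V_g)]/2 = [40.1 − √(40.1² − 4×40.1×4.67)]/2 = 5.39 m/s
Supergeostrophic (V > V_g = 4.67 m/s), as expected around a high.
Converting: 5.39 m/s × 1.944 = 10.5 knots

10.5 knots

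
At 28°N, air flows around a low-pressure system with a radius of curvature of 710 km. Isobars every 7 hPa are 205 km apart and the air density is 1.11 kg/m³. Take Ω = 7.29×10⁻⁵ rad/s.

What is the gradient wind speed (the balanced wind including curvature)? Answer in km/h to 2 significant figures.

Coriolis parameter at 28°N:
f = 2Ω sin φ = 2 × 7.29×10⁻⁵ × sin 28° = 6.84×10⁻⁵ s⁻¹
Pressure gradient: |∂P/∂n| = 700 Pa / 205000 m = 3.41×10⁻³ Pa/m
Geostrophic speed: V_g = |∂P/∂n|/(fρ) = 3.41×10⁻³/(6.84×10⁻⁵ × 1.11) = 44.9 m/s
Around a low, centrifugal force acts outward with Coriolis, so pressure-gradient force balances both:
(1/ρ)|∂P/∂n| = fV + V²/R  →  V² + fR·V − fR·V_g = 0
With fR = 6.84×10⁻⁵ × 710×10³ m = 48.6 m/s:
V = [−fR + √((fR)² + 4 fR V_g)]/2 = [−48.6 + √(48.6² + 4×48.6×44.9)]/2 = 28.4 m/s
Subgeostrophic (V < V_g = 44.9 m/s), as expected around a low.
Converting: 28.4 m/s × 3.6 = 100 km/h

100 km/h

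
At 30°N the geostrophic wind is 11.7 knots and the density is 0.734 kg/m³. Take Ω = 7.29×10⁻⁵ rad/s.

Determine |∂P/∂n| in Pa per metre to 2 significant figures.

3.2×10⁻⁴ Pa/m

Coriolis parameter at 30°N:
f = 2Ω sin φ = 2 × 7.29×10⁻⁵ × sin 30° = 7.29×10⁻⁵ s⁻¹
Wind speed in SI: 11.7 knots = 6.02 m/s
Geostrophic balance rearranged: |∂P/∂n| = f ρ V_g
|∂P/∂n| = 7.29×10⁻⁵ × 0.734 × 6.02 = 3.22×10⁻⁴ Pa/m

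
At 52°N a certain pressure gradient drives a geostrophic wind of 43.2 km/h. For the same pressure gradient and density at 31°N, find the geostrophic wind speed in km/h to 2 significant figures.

With the same pressure gradient and density, V_g ∝ 1/f ∝ 1/sin φ.
V₂ = V₁ · sin φ₁ / sin φ₂ = 43.2 × sin 52° / sin 31°
V₂ = 43.2 × 0.7880/0.5150 = 66 km/h

66 km/h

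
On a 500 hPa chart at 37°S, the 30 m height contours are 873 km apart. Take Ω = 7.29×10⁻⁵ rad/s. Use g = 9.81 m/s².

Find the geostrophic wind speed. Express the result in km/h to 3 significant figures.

13.8 km/h

Coriolis parameter at 37°S:
f = 2Ω sin φ = 2 × 7.29×10⁻⁵ × sin 37° = 8.77×10⁻⁵ s⁻¹
Height gradient: |∂Z/∂n| = 30 m / 873000 m = 3.44×10⁻⁵
On a pressure surface, geostrophic balance gives V_g = (g/f)|∂Z/∂n|:
V_g = 9.81 × 3.44×10⁻⁵ / 8.77×10⁻⁵ = 3.84 m/s
Converting: 3.84 m/s × 3.6 = 13.8 km/h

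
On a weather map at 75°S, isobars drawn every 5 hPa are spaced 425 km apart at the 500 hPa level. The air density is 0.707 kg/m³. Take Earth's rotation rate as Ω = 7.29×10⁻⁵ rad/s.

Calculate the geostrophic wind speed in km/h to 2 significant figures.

43 km/h

Coriolis parameter at 75°S:
f = 2Ω sin φ = 2 × 7.29×10⁻⁵ × sin 75° = 1.41×10⁻⁴ s⁻¹
Pressure gradient: |∂P/∂n| = 500 Pa / 425000 m = 1.18×10⁻³ Pa/m
Geostrophic balance (pressure-gradient force = Coriolis force):
V_g = (1/(fρ)) |∂P/∂n| = 1.18×10⁻³ / (1.41×10⁻⁴ × 0.707) = 11.8 m/s
Converting: 11.8 m/s × 3.6 = 43 km/h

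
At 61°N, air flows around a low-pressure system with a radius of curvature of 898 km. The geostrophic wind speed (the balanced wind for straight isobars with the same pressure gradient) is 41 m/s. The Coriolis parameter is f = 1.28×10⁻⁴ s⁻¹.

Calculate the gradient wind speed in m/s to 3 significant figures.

32.1 m/s

Around a low, centrifugal force acts outward with Coriolis, so pressure-gradient force balances both:
(1/ρ)|∂P/∂n| = fV + V²/R  →  V² + fR·V − fR·V_g = 0
With fR = 1.28×10⁻⁴ × 898×10³ m = 115 m/s:
V = [−fR + √((fR)² + 4 fR V_g)]/2 = [−115 + √(115² + 4×115×41)]/2 = 32.1 m/s
Subgeostrophic (V < V_g = 41 m/s), as expected around a low.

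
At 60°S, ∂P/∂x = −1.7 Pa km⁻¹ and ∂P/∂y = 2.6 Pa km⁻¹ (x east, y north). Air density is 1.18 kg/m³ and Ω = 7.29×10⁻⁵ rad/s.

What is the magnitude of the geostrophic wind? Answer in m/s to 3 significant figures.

20.8 m/s

Coriolis parameter at 60°S:
f = 2Ω sin φ = 2 × 7.29×10⁻⁵ × sin 60° = 1.26×10⁻⁴ s⁻¹
In the Southern Hemisphere f is negative: f = −1.26×10⁻⁴ s⁻¹.
Component geostrophic relations (x east, y north):
u_g = −(1/(fρ)) ∂P/∂y,  v_g = (1/(fρ)) ∂P/∂x
u_g = −(2.6×10⁻³)/(−1.26×10⁻⁴ × 1.18) = 17.5 m/s;  v_g = (−1.7×10⁻³)/(−1.26×10⁻⁴ × 1.18) = 11.4 m/s
|V_g| = √(u_g² + v_g²) = 20.8 m/s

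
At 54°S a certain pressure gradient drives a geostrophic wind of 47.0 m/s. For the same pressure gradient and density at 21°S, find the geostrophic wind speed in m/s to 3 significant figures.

With the same pressure gradient and density, V_g ∝ 1/f ∝ 1/sin φ.
V₂ = V₁ · sin φ₁ / sin φ₂ = 47.0 × sin 54° / sin 21°
V₂ = 47.0 × 0.8090/0.3584 = 106 m/s

106 m/s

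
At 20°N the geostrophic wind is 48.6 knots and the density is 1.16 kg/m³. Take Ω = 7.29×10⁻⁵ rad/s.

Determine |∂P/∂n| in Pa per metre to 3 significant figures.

1.45×10⁻³ Pa/m

Coriolis parameter at 20°N:
f = 2Ω sin φ = 2 × 7.29×10⁻⁵ × sin 20° = 4.99×10⁻⁵ s⁻¹
Wind speed in SI: 48.6 knots = 25.0 m/s
Geostrophic balance rearranged: |∂P/∂n| = f ρ V_g
|∂P/∂n| = 4.99×10⁻⁵ × 1.16 × 25.0 = 1.45×10⁻³ Pa/m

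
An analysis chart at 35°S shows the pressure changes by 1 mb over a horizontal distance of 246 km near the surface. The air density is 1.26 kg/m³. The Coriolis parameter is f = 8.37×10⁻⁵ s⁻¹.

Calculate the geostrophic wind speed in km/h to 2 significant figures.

14 km/h

Pressure gradient: |∂P/∂n| = 100 Pa / 246000 m = 4.07×10⁻⁴ Pa/m
Geostrophic balance (pressure-gradient force = Coriolis force):
V_g = (1/(fρ)) |∂P/∂n| = 4.07×10⁻⁴ / (8.37×10⁻⁵ × 1.26) = 3.85 m/s
Converting: 3.85 m/s × 3.6 = 14 km/h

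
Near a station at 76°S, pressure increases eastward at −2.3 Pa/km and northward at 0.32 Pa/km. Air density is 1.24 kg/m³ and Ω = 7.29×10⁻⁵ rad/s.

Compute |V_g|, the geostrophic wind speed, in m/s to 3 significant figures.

Coriolis parameter at 76°S:
f = 2Ω sin φ = 2 × 7.29×10⁻⁵ × sin 76° = 1.41×10⁻⁴ s⁻¹
In the Southern Hemisphere f is negative: f = −1.41×10⁻⁴ s⁻¹.
Component geostrophic relations (x east, y north):
u_g = −(1/(fρ)) ∂P/∂y,  v_g = (1/(fρ)) ∂P/∂x
u_g = −(0.32×10⁻³)/(−1.41×10⁻⁴ × 1.24) = 1.82 m/s;  v_g = (−2.3×10⁻³)/(−1.41×10⁻⁴ × 1.24) = 13.1 m/s
|V_g| = √(u_g² + v_g²) = 13.2 m/s

13.2 m/s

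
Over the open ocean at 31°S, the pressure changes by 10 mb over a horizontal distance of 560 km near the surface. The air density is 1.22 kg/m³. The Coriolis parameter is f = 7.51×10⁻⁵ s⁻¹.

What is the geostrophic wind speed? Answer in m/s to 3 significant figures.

19.5 m/s

Pressure gradient: |∂P/∂n| = 1000 Pa / 560000 m = 1.79×10⁻³ Pa/m
Geostrophic balance (pressure-gradient force = Coriolis force):
V_g = (1/(fρ)) |∂P/∂n| = 1.79×10⁻³ / (7.51×10⁻⁵ × 1.22) = 19.5 m/s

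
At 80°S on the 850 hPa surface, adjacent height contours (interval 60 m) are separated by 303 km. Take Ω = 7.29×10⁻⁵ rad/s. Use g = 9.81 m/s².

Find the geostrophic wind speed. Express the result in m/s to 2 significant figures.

14 m/s

Coriolis parameter at 80°S:
f = 2Ω sin φ = 2 × 7.29×10⁻⁵ × sin 80° = 1.44×10⁻⁴ s⁻¹
Height gradient: |∂Z/∂n| = 60 m / 303000 m = 1.98×10⁻⁴
On a pressure surface, geostrophic balance gives V_g = (g/f)|∂Z/∂n|:
V_g = 9.81 × 1.98×10⁻⁴ / 1.44×10⁻⁴ = 13.5 m/s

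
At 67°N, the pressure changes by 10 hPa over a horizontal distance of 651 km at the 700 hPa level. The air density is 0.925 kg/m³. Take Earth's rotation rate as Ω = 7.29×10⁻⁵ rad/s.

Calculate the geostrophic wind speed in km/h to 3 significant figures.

44.5 km/h

Coriolis parameter at 67°N:
f = 2Ω sin φ = 2 × 7.29×10⁻⁵ × sin 67° = 1.34×10⁻⁴ s⁻¹
Pressure gradient: |∂P/∂n| = 1000 Pa / 651000 m = 1.54×10⁻³ Pa/m
Geostrophic balance (pressure-gradient force = Coriolis force):
V_g = (1/(fρ)) |∂P/∂n| = 1.54×10⁻³ / (1.34×10⁻⁴ × 0.925) = 12.4 m/s
Converting: 12.4 m/s × 3.6 = 44.5 km/h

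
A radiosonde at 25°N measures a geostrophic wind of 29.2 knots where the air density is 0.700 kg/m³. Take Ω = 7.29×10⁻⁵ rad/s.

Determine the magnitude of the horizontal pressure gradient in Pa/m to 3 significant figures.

6.48×10⁻⁴ Pa/m

Coriolis parameter at 25°N:
f = 2Ω sin φ = 2 × 7.29×10⁻⁵ × sin 25° = 6.16×10⁻⁵ s⁻¹
Wind speed in SI: 29.2 knots = 15.0 m/s
Geostrophic balance rearranged: |∂P/∂n| = f ρ V_g
|∂P/∂n| = 6.16×10⁻⁵ × 0.700 × 15.0 = 6.48×10⁻⁴ Pa/m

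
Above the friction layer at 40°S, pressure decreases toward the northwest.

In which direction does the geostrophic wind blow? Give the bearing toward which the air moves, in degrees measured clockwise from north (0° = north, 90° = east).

225°

The pressure-gradient force points toward the northwest (bearing 315°).
Geostrophic balance: in the Southern Hemisphere the Coriolis force deflects motion to the left, so the geostrophic wind blows 90° to the left of the pressure-gradient force (low pressure on the right).
Rotating 315° by 90° counterclockwise gives 225° — the wind blows toward the southwest.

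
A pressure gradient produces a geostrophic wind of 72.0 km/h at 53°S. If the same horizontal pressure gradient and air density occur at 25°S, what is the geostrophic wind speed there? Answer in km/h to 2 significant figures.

With the same pressure gradient and density, V_g ∝ 1/f ∝ 1/sin φ.
V₂ = V₁ · sin φ₁ / sin φ₂ = 72.0 × sin 53° / sin 25°
V₂ = 72.0 × 0.7986/0.4226 = 140 km/h

140 km/h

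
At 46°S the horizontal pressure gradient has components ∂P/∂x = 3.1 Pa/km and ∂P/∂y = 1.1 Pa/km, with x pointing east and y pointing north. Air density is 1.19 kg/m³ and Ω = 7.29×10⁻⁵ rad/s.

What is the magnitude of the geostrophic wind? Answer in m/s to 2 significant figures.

Coriolis parameter at 46°S:
f = 2Ω sin φ = 2 × 7.29×10⁻⁵ × sin 46° = 1.05×10⁻⁴ s⁻¹
In the Southern Hemisphere f is negative: f = −1.05×10⁻⁴ s⁻¹.
Component geostrophic relations (x east, y north):
u_g = −(1/(fρ)) ∂P/∂y,  v_g = (1/(fρ)) ∂P/∂x
u_g = −(1.1×10⁻³)/(−1.05×10⁻⁴ × 1.19) = 8.81 m/s;  v_g = (3.1×10⁻³)/(−1.05×10⁻⁴ × 1.19) = −24.8 m/s
|V_g| = √(u_g² + v_g²) = 26.4 m/s

26 m/s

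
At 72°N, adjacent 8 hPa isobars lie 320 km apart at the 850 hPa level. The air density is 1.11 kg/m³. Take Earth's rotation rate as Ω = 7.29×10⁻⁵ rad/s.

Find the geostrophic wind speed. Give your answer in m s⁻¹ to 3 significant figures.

16.2 m s⁻¹

Coriolis parameter at 72°N:
f = 2Ω sin φ = 2 × 7.29×10⁻⁵ × sin 72° = 1.39×10⁻⁴ s⁻¹
Pressure gradient: |∂P/∂n| = 800 Pa / 320000 m = 2.50×10⁻³ Pa/m
Geostrophic balance (pressure-gradient force = Coriolis force):
V_g = (1/(fρ)) |∂P/∂n| = 2.50×10⁻³ / (1.39×10⁻⁴ × 1.11) = 16.2 m/s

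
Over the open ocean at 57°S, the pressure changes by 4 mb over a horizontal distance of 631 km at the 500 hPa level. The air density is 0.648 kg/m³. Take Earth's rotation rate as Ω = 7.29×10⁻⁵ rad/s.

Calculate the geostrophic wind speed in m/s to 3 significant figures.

Coriolis parameter at 57°S:
f = 2Ω sin φ = 2 × 7.29×10⁻⁵ × sin 57° = 1.22×10⁻⁴ s⁻¹
Pressure gradient: |∂P/∂n| = 400 Pa / 631000 m = 6.34×10⁻⁴ Pa/m
Geostrophic balance (pressure-gradient force = Coriolis force):
V_g = (1/(fρ)) |∂P/∂n| = 6.34×10⁻⁴ / (1.22×10⁻⁴ × 0.648) = 8.00 m/s

8.00 m/s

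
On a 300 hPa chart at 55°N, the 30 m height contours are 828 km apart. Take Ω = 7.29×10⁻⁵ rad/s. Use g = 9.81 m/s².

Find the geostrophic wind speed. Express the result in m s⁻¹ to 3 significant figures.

2.98 m s⁻¹

Coriolis parameter at 55°N:
f = 2Ω sin φ = 2 × 7.29×10⁻⁵ × sin 55° = 1.19×10⁻⁴ s⁻¹
Height gradient: |∂Z/∂n| = 30 m / 828000 m = 3.62×10⁻⁵
On a pressure surface, geostrophic balance gives V_g = (g/f)|∂Z/∂n|:
V_g = 9.81 × 3.62×10⁻⁵ / 1.19×10⁻⁴ = 2.98 m/s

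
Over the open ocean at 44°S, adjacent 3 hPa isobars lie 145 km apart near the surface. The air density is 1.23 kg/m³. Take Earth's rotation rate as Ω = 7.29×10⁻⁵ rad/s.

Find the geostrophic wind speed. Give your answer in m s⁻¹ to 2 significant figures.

17 m s⁻¹

Coriolis parameter at 44°S:
f = 2Ω sin φ = 2 × 7.29×10⁻⁵ × sin 44° = 1.01×10⁻⁴ s⁻¹
Pressure gradient: |∂P/∂n| = 300 Pa / 145000 m = 2.07×10⁻³ Pa/m
Geostrophic balance (pressure-gradient force = Coriolis force):
V_g = (1/(fρ)) |∂P/∂n| = 2.07×10⁻³ / (1.01×10⁻⁴ × 1.23) = 16.6 m/s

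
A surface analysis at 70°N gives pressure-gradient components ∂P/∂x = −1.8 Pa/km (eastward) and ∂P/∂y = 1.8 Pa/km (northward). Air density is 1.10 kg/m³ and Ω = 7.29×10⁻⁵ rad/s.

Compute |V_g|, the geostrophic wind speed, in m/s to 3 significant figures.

Coriolis parameter at 70°N:
f = 2Ω sin φ = 2 × 7.29×10⁻⁵ × sin 70° = 1.37×10⁻⁴ s⁻¹
Component geostrophic relations (x east, y north):
u_g = −(1/(fρ)) ∂P/∂y,  v_g = (1/(fρ)) ∂P/∂x
u_g = −(1.8×10⁻³)/(1.37×10⁻⁴ × 1.10) = −11.9 m/s;  v_g = (−1.8×10⁻³)/(1.37×10⁻⁴ × 1.10) = −11.9 m/s
|V_g| = √(u_g² + v_g²) = 16.9 m/s

16.9 m/s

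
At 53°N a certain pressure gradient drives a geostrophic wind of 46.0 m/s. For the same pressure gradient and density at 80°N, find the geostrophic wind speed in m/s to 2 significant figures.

37 m/s

With the same pressure gradient and density, V_g ∝ 1/f ∝ 1/sin φ.
V₂ = V₁ · sin φ₁ / sin φ₂ = 46.0 × sin 53° / sin 80°
V₂ = 46.0 × 0.7986/0.9848 = 37 m/s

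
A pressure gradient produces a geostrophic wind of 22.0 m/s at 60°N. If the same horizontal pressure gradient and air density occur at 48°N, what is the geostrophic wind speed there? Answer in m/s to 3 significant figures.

With the same pressure gradient and density, V_g ∝ 1/f ∝ 1/sin φ.
V₂ = V₁ · sin φ₁ / sin φ₂ = 22.0 × sin 60° / sin 48°
V₂ = 22.0 × 0.8660/0.7431 = 25.6 m/s

25.6 m/s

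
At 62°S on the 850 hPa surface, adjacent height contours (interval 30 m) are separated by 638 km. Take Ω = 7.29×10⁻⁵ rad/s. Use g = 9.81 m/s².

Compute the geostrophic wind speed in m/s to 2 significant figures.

Coriolis parameter at 62°S:
f = 2Ω sin φ = 2 × 7.29×10⁻⁵ × sin 62° = 1.29×10⁻⁴ s⁻¹
Height gradient: |∂Z/∂n| = 30 m / 638000 m = 4.70×10⁻⁵
On a pressure surface, geostrophic balance gives V_g = (g/f)|∂Z/∂n|:
V_g = 9.81 × 4.70×10⁻⁵ / 1.29×10⁻⁴ = 3.58 m/s

3.6 m/s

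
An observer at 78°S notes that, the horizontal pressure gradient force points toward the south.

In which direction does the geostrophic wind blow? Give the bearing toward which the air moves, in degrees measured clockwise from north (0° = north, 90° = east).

The pressure-gradient force points toward the south (bearing 180°).
Geostrophic balance: in the Southern Hemisphere the Coriolis force deflects motion to the left, so the geostrophic wind blows 90° to the left of the pressure-gradient force (low pressure on the right).
Rotating 180° by 90° counterclockwise gives 090° — the wind blows toward the east.

090°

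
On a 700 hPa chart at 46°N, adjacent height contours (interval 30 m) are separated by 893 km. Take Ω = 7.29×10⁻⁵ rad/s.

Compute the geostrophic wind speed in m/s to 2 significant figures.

Coriolis parameter at 46°N:
f = 2Ω sin φ = 2 × 7.29×10⁻⁵ × sin 46° = 1.05×10⁻⁴ s⁻¹
Height gradient: |∂Z/∂n| = 30 m / 893000 m = 3.36×10⁻⁵
On a pressure surface, geostrophic balance gives V_g = (g/f)|∂Z/∂n|:
V_g = 9.81 × 3.36×10⁻⁵ / 1.05×10⁻⁴ = 3.14 m/s

3.1 m/s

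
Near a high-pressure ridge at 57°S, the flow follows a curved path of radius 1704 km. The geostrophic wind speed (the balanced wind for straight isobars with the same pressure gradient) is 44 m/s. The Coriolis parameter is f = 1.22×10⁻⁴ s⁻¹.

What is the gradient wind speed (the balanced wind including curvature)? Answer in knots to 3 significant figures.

Around a high, pressure-gradient force acts outward with centrifugal, so Coriolis balances both:
fV = (1/ρ)|∂P/∂n| + V²/R  →  V² − fR·V + fR·V_g = 0
With fR = 1.22×10⁻⁴ × 1704×10³ m = 208 m/s:
V = [fR − √((fR)² − 4 fR V_g)]/2 = [208 − √(208² − 4×208×44)]/2 = 63.2 m/s
Supergeostrophic (V > V_g = 44 m/s), as expected around a high.
Converting: 63.2 m/s × 1.944 = 123 knots

123 knots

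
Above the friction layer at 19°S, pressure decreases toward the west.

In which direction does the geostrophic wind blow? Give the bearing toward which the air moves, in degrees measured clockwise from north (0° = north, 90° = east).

The pressure-gradient force points toward the west (bearing 270°).
Geostrophic balance: in the Southern Hemisphere the Coriolis force deflects motion to the left, so the geostrophic wind blows 90° to the left of the pressure-gradient force (low pressure on the right).
Rotating 270° by 90° counterclockwise gives 180° — the wind blows toward the south.

180°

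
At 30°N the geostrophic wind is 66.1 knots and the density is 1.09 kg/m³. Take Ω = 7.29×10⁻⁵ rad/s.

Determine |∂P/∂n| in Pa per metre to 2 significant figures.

2.7×10⁻³ Pa/m

Coriolis parameter at 30°N:
f = 2Ω sin φ = 2 × 7.29×10⁻⁵ × sin 30° = 7.29×10⁻⁵ s⁻¹
Wind speed in SI: 66.1 knots = 34.0 m/s
Geostrophic balance rearranged: |∂P/∂n| = f ρ V_g
|∂P/∂n| = 7.29×10⁻⁵ × 1.09 × 34.0 = 2.70×10⁻³ Pa/m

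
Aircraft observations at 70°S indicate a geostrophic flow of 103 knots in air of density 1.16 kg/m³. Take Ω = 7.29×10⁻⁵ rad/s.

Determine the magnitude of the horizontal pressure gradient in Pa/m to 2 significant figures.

Coriolis parameter at 70°S:
f = 2Ω sin φ = 2 × 7.29×10⁻⁵ × sin 70° = 1.37×10⁻⁴ s⁻¹
Wind speed in SI: 103 knots = 53.0 m/s
Geostrophic balance rearranged: |∂P/∂n| = f ρ V_g
|∂P/∂n| = 1.37×10⁻⁴ × 1.16 × 53.0 = 8.42×10⁻³ Pa/m

8.4×10⁻³ Pa/m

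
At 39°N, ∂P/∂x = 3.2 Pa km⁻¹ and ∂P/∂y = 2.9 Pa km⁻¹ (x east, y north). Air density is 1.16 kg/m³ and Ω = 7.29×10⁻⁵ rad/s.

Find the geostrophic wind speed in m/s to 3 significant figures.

40.6 m/s

Coriolis parameter at 39°N:
f = 2Ω sin φ = 2 × 7.29×10⁻⁵ × sin 39° = 9.18×10⁻⁵ s⁻¹
Component geostrophic relations (x east, y north):
u_g = −(1/(fρ)) ∂P/∂y,  v_g = (1/(fρ)) ∂P/∂x
u_g = −(2.9×10⁻³)/(9.18×10⁻⁵ × 1.16) = −27.2 m/s;  v_g = (3.2×10⁻³)/(9.18×10⁻⁵ × 1.16) = 30.1 m/s
|V_g| = √(u_g² + v_g²) = 40.6 m/s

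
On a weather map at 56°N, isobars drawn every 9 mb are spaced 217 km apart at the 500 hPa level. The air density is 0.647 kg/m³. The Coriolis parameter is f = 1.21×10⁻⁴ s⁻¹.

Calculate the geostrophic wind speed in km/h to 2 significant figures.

Pressure gradient: |∂P/∂n| = 900 Pa / 217000 m = 4.15×10⁻³ Pa/m
Geostrophic balance (pressure-gradient force = Coriolis force):
V_g = (1/(fρ)) |∂P/∂n| = 4.15×10⁻³ / (1.21×10⁻⁴ × 0.647) = 53.0 m/s
Converting: 53.0 m/s × 3.6 = 190 km/h

190 km/h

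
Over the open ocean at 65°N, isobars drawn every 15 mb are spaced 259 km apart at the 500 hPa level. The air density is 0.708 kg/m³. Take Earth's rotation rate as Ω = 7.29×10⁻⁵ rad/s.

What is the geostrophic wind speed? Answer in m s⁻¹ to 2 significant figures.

Coriolis parameter at 65°N:
f = 2Ω sin φ = 2 × 7.29×10⁻⁵ × sin 65° = 1.32×10⁻⁴ s⁻¹
Pressure gradient: |∂P/∂n| = 1500 Pa / 259000 m = 5.79×10⁻³ Pa/m
Geostrophic balance (pressure-gradient force = Coriolis force):
V_g = (1/(fρ)) |∂P/∂n| = 5.79×10⁻³ / (1.32×10⁻⁴ × 0.708) = 61.9 m/s

62 m s⁻¹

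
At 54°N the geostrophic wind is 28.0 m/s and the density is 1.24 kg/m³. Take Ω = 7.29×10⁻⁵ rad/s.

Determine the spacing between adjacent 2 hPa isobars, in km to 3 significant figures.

Coriolis parameter at 54°N:
f = 2Ω sin φ = 2 × 7.29×10⁻⁵ × sin 54° = 1.18×10⁻⁴ s⁻¹
Geostrophic balance rearranged: |∂P/∂n| = f ρ V_g
|∂P/∂n| = 1.18×10⁻⁴ × 1.24 × 28.0 = 4.10×10⁻³ Pa/m
Isobar spacing: Δn = ΔP/|∂P/∂n| = 200 Pa / 4.10×10⁻³ Pa/m = 48835 m ≈ 48.8 km

48.8 km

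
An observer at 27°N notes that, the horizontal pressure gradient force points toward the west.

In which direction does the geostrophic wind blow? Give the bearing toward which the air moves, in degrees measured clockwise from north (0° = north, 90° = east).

The pressure-gradient force points toward the west (bearing 270°).
Geostrophic balance: in the Northern Hemisphere the Coriolis force deflects motion to the right, so the geostrophic wind blows 90° to the right of the pressure-gradient force (low pressure on the left).
Rotating 270° by 90° clockwise gives 000° — the wind blows toward the north.

000°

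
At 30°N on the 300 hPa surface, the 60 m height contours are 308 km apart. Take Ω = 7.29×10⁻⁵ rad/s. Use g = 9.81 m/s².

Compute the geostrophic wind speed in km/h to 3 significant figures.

Coriolis parameter at 30°N:
f = 2Ω sin φ = 2 × 7.29×10⁻⁵ × sin 30° = 7.29×10⁻⁵ s⁻¹
Height gradient: |∂Z/∂n| = 60 m / 308000 m = 1.95×10⁻⁴
On a pressure surface, geostrophic balance gives V_g = (g/f)|∂Z/∂n|:
V_g = 9.81 × 1.95×10⁻⁴ / 7.29×10⁻⁵ = 26.2 m/s
Converting: 26.2 m/s × 3.6 = 94.4 km/h

94.4 km/h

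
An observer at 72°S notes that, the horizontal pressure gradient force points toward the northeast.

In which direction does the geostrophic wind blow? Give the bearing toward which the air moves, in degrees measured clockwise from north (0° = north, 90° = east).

The pressure-gradient force points toward the northeast (bearing 045°).
Geostrophic balance: in the Southern Hemisphere the Coriolis force deflects motion to the left, so the geostrophic wind blows 90° to the left of the pressure-gradient force (low pressure on the right).
Rotating 045° by 90° counterclockwise gives 315° — the wind blows toward the northwest.

315°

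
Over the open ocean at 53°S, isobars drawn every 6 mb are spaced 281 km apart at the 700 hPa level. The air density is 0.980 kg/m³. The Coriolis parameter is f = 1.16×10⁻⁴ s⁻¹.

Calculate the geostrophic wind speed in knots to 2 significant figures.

37 knots

Pressure gradient: |∂P/∂n| = 600 Pa / 281000 m = 2.14×10⁻³ Pa/m
Geostrophic balance (pressure-gradient force = Coriolis force):
V_g = (1/(fρ)) |∂P/∂n| = 2.14×10⁻³ / (1.16×10⁻⁴ × 0.980) = 18.8 m/s
Converting: 18.8 m/s × 1.944 = 37 knots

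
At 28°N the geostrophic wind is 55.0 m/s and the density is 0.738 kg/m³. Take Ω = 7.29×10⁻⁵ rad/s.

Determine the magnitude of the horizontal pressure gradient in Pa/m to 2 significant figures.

Coriolis parameter at 28°N:
f = 2Ω sin φ = 2 × 7.29×10⁻⁵ × sin 28° = 6.84×10⁻⁵ s⁻¹
Geostrophic balance rearranged: |∂P/∂n| = f ρ V_g
|∂P/∂n| = 6.84×10⁻⁵ × 0.738 × 55.0 = 2.78×10⁻³ Pa/m

2.8×10⁻³ Pa/m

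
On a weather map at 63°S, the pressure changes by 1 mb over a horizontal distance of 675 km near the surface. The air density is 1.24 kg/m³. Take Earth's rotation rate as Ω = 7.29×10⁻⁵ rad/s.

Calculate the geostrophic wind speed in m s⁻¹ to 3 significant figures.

Coriolis parameter at 63°S:
f = 2Ω sin φ = 2 × 7.29×10⁻⁵ × sin 63° = 1.30×10⁻⁴ s⁻¹
Pressure gradient: |∂P/∂n| = 100 Pa / 675000 m = 1.48×10⁻⁴ Pa/m
Geostrophic balance (pressure-gradient force = Coriolis force):
V_g = (1/(fρ)) |∂P/∂n| = 1.48×10⁻⁴ / (1.30×10⁻⁴ × 1.24) = 0.920 m/s

0.920 m s⁻¹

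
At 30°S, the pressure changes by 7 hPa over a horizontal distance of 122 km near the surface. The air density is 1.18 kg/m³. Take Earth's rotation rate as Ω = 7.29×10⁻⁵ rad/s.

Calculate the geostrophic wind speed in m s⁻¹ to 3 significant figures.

Coriolis parameter at 30°S:
f = 2Ω sin φ = 2 × 7.29×10⁻⁵ × sin 30° = 7.29×10⁻⁵ s⁻¹
Pressure gradient: |∂P/∂n| = 700 Pa / 122000 m = 5.74×10⁻³ Pa/m
Geostrophic balance (pressure-gradient force = Coriolis force):
V_g = (1/(fρ)) |∂P/∂n| = 5.74×10⁻³ / (7.29×10⁻⁵ × 1.18) = 66.7 m/s

66.7 m s⁻¹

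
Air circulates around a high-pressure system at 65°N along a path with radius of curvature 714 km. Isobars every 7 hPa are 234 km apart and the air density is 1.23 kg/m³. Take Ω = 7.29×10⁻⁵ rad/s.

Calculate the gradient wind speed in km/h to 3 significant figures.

Coriolis parameter at 65°N:
f = 2Ω sin φ = 2 × 7.29×10⁻⁵ × sin 65° = 1.32×10⁻⁴ s⁻¹
Pressure gradient: |∂P/∂n| = 700 Pa / 234000 m = 2.99×10⁻³ Pa/m
Geostrophic speed: V_g = |∂P/∂n|/(fρ) = 2.99×10⁻³/(1.32×10⁻⁴ × 1.23) = 18.4 m/s
Around a high, pressure-gradient force acts outward with centrifugal, so Coriolis balances both:
fV = (1/ρ)|∂P/∂n| + V²/R  →  V² − fR·V + fR·V_g = 0
With fR = 1.32×10⁻⁴ × 714×10³ m = 94.3 m/s:
V = [fR − √((fR)² − 4 fR V_g)]/2 = [94.3 − √(94.3² − 4×94.3×18.4)]/2 = 25.1 m/s
Supergeostrophic (V > V_g = 18.4 m/s), as expected around a high.
Converting: 25.1 m/s × 3.6 = 90.2 km/h

90.2 km/h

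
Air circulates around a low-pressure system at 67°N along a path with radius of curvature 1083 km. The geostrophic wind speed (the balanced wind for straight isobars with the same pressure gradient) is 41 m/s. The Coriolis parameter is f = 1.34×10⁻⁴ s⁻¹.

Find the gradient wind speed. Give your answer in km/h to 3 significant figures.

120 km/h

Around a low, centrifugal force acts outward with Coriolis, so pressure-gradient force balances both:
(1/ρ)|∂P/∂n| = fV + V²/R  →  V² + fR·V − fR·V_g = 0
With fR = 1.34×10⁻⁴ × 1083×10³ m = 145 m/s:
V = [−fR + √((fR)² + 4 fR V_g)]/2 = [−145 + √(145² + 4×145×41)]/2 = 33.3 m/s
Subgeostrophic (V < V_g = 41 m/s), as expected around a low.
Converting: 33.3 m/s × 3.6 = 120 km/h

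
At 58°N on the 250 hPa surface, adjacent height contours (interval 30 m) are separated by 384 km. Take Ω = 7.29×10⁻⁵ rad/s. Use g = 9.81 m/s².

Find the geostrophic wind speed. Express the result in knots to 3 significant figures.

12.0 knots

Coriolis parameter at 58°N:
f = 2Ω sin φ = 2 × 7.29×10⁻⁵ × sin 58° = 1.24×10⁻⁴ s⁻¹
Height gradient: |∂Z/∂n| = 30 m / 384000 m = 7.81×10⁻⁵
On a pressure surface, geostrophic balance gives V_g = (g/f)|∂Z/∂n|:
V_g = 9.81 × 7.81×10⁻⁵ / 1.24×10⁻⁴ = 6.20 m/s
Converting: 6.20 m/s × 1.944 = 12.0 knots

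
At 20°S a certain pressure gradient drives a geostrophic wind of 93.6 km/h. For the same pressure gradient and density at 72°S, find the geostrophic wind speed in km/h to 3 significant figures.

With the same pressure gradient and density, V_g ∝ 1/f ∝ 1/sin φ.
V₂ = V₁ · sin φ₁ / sin φ₂ = 93.6 × sin 20° / sin 72°
V₂ = 93.6 × 0.3420/0.9511 = 33.7 km/h

33.7 km/h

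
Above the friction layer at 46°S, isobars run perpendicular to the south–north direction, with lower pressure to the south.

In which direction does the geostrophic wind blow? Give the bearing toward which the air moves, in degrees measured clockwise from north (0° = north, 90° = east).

090°

The pressure-gradient force points toward the south (bearing 180°).
Geostrophic balance: in the Southern Hemisphere the Coriolis force deflects motion to the left, so the geostrophic wind blows 90° to the left of the pressure-gradient force (low pressure on the right).
Rotating 180° by 90° counterclockwise gives 090° — the wind blows toward the east.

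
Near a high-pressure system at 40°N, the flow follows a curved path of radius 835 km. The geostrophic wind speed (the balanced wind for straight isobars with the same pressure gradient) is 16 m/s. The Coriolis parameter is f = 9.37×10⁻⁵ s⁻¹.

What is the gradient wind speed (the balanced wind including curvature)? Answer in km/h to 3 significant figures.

Around a high, pressure-gradient force acts outward with centrifugal, so Coriolis balances both:
fV = (1/ρ)|∂P/∂n| + V²/R  →  V² − fR·V + fR·V_g = 0
With fR = 9.37×10⁻⁵ × 835×10³ m = 78.2 m/s:
V = [fR − √((fR)² − 4 fR V_g)]/2 = [78.2 − √(78.2² − 4×78.2×16)]/2 = 22.4 m/s
Supergeostrophic (V > V_g = 16 m/s), as expected around a high.
Converting: 22.4 m/s × 3.6 = 80.8 km/h

80.8 km/h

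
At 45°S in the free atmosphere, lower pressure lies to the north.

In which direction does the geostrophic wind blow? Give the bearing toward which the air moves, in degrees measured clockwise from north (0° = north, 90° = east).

The pressure-gradient force points toward the north (bearing 000°).
Geostrophic balance: in the Southern Hemisphere the Coriolis force deflects motion to the left, so the geostrophic wind blows 90° to the left of the pressure-gradient force (low pressure on the right).
Rotating 000° by 90° counterclockwise gives 270° — the wind blows toward the west.

270°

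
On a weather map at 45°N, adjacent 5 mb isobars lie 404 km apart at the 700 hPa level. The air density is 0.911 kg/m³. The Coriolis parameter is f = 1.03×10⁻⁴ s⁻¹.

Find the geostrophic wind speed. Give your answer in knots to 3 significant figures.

Pressure gradient: |∂P/∂n| = 500 Pa / 404000 m = 1.24×10⁻³ Pa/m
Geostrophic balance (pressure-gradient force = Coriolis force):
V_g = (1/(fρ)) |∂P/∂n| = 1.24×10⁻³ / (1.03×10⁻⁴ × 0.911) = 13.2 m/s
Converting: 13.2 m/s × 1.944 = 25.6 knots

25.6 knots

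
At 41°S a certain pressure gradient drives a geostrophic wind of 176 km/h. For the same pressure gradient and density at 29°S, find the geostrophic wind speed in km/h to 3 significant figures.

With the same pressure gradient and density, V_g ∝ 1/f ∝ 1/sin φ.
V₂ = V₁ · sin φ₁ / sin φ₂ = 176 × sin 41° / sin 29°
V₂ = 176 × 0.6561/0.4848 = 238 km/h

238 km/h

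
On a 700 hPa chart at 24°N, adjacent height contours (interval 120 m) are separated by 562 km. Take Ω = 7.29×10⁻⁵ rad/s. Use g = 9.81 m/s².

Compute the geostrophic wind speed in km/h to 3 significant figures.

127 km/h

Coriolis parameter at 24°N:
f = 2Ω sin φ = 2 × 7.29×10⁻⁵ × sin 24° = 5.93×10⁻⁵ s⁻¹
Height gradient: |∂Z/∂n| = 120 m / 562000 m = 2.14×10⁻⁴
On a pressure surface, geostrophic balance gives V_g = (g/f)|∂Z/∂n|:
V_g = 9.81 × 2.14×10⁻⁴ / 5.93×10⁻⁵ = 35.3 m/s
Converting: 35.3 m/s × 3.6 = 127 km/h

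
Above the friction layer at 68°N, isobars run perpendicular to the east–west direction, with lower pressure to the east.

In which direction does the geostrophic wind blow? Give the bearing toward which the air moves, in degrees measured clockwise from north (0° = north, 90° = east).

180°

The pressure-gradient force points toward the east (bearing 090°).
Geostrophic balance: in the Northern Hemisphere the Coriolis force deflects motion to the right, so the geostrophic wind blows 90° to the right of the pressure-gradient force (low pressure on the left).
Rotating 090° by 90° clockwise gives 180° — the wind blows toward the south.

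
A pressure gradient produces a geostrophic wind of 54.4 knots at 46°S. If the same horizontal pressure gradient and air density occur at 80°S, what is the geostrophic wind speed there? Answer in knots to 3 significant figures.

With the same pressure gradient and density, V_g ∝ 1/f ∝ 1/sin φ.
V₂ = V₁ · sin φ₁ / sin φ₂ = 54.4 × sin 46° / sin 80°
V₂ = 54.4 × 0.7193/0.9848 = 39.7 knots

39.7 knots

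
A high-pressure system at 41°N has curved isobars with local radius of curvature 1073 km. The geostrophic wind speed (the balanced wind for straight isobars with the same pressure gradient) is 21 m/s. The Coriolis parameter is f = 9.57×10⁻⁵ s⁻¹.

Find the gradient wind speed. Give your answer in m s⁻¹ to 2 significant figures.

Around a high, pressure-gradient force acts outward with centrifugal, so Coriolis balances both:
fV = (1/ρ)|∂P/∂n| + V²/R  →  V² − fR·V + fR·V_g = 0
With fR = 9.57×10⁻⁵ × 1073×10³ m = 103 m/s:
V = [fR − √((fR)² − 4 fR V_g)]/2 = [103 − √(103² − 4×103×21)]/2 = 29.4 m/s
Supergeostrophic (V > V_g = 21 m/s), as expected around a high.

29 m s⁻¹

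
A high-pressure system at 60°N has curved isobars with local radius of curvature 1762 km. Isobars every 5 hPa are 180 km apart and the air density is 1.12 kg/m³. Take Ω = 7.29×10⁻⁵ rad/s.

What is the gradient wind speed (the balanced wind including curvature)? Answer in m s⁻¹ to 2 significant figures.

22 m s⁻¹

Coriolis parameter at 60°N:
f = 2Ω sin φ = 2 × 7.29×10⁻⁵ × sin 60° = 1.26×10⁻⁴ s⁻¹
Pressure gradient: |∂P/∂n| = 500 Pa / 180000 m = 2.78×10⁻³ Pa/m
Geostrophic speed: V_g = |∂P/∂n|/(fρ) = 2.78×10⁻³/(1.26×10⁻⁴ × 1.12) = 19.6 m/s
Around a high, pressure-gradient force acts outward with centrifugal, so Coriolis balances both:
fV = (1/ρ)|∂P/∂n| + V²/R  →  V² − fR·V + fR·V_g = 0
With fR = 1.26×10⁻⁴ × 1762×10³ m = 222 m/s:
V = [fR − √((fR)² − 4 fR V_g)]/2 = [222 − √(222² − 4×222×19.6)]/2 = 21.8 m/s
Supergeostrophic (V > V_g = 19.6 m/s), as expected around a high.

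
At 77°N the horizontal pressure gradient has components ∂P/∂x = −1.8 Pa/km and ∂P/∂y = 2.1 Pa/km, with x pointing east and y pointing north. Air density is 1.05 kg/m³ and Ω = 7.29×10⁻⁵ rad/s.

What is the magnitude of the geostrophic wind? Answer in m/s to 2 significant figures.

Coriolis parameter at 77°N:
f = 2Ω sin φ = 2 × 7.29×10⁻⁵ × sin 77° = 1.42×10⁻⁴ s⁻¹
Component geostrophic relations (x east, y north):
u_g = −(1/(fρ)) ∂P/∂y,  v_g = (1/(fρ)) ∂P/∂x
u_g = −(2.1×10⁻³)/(1.42×10⁻⁴ × 1.05) = −14.1 m/s;  v_g = (−1.8×10⁻³)/(1.42×10⁻⁴ × 1.05) = −12.1 m/s
|V_g| = √(u_g² + v_g²) = 18.5 m/s

19 m/s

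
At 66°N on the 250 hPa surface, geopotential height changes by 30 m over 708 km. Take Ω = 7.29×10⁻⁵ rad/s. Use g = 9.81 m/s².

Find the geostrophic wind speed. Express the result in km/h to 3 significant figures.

Coriolis parameter at 66°N:
f = 2Ω sin φ = 2 × 7.29×10⁻⁵ × sin 66° = 1.33×10⁻⁴ s⁻¹
Height gradient: |∂Z/∂n| = 30 m / 708000 m = 4.24×10⁻⁵
On a pressure surface, geostrophic balance gives V_g = (g/f)|∂Z/∂n|:
V_g = 9.81 × 4.24×10⁻⁵ / 1.33×10⁻⁴ = 3.12 m/s
Converting: 3.12 m/s × 3.6 = 11.2 km/h

11.2 km/h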